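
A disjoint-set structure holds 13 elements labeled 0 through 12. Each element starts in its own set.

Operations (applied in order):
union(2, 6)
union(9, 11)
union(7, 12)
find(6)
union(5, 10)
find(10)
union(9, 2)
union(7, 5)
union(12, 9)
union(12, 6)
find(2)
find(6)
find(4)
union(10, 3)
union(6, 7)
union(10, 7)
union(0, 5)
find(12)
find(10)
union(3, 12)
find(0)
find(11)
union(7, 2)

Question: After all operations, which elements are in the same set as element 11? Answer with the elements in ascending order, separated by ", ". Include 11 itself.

Answer: 0, 2, 3, 5, 6, 7, 9, 10, 11, 12

Derivation:
Step 1: union(2, 6) -> merged; set of 2 now {2, 6}
Step 2: union(9, 11) -> merged; set of 9 now {9, 11}
Step 3: union(7, 12) -> merged; set of 7 now {7, 12}
Step 4: find(6) -> no change; set of 6 is {2, 6}
Step 5: union(5, 10) -> merged; set of 5 now {5, 10}
Step 6: find(10) -> no change; set of 10 is {5, 10}
Step 7: union(9, 2) -> merged; set of 9 now {2, 6, 9, 11}
Step 8: union(7, 5) -> merged; set of 7 now {5, 7, 10, 12}
Step 9: union(12, 9) -> merged; set of 12 now {2, 5, 6, 7, 9, 10, 11, 12}
Step 10: union(12, 6) -> already same set; set of 12 now {2, 5, 6, 7, 9, 10, 11, 12}
Step 11: find(2) -> no change; set of 2 is {2, 5, 6, 7, 9, 10, 11, 12}
Step 12: find(6) -> no change; set of 6 is {2, 5, 6, 7, 9, 10, 11, 12}
Step 13: find(4) -> no change; set of 4 is {4}
Step 14: union(10, 3) -> merged; set of 10 now {2, 3, 5, 6, 7, 9, 10, 11, 12}
Step 15: union(6, 7) -> already same set; set of 6 now {2, 3, 5, 6, 7, 9, 10, 11, 12}
Step 16: union(10, 7) -> already same set; set of 10 now {2, 3, 5, 6, 7, 9, 10, 11, 12}
Step 17: union(0, 5) -> merged; set of 0 now {0, 2, 3, 5, 6, 7, 9, 10, 11, 12}
Step 18: find(12) -> no change; set of 12 is {0, 2, 3, 5, 6, 7, 9, 10, 11, 12}
Step 19: find(10) -> no change; set of 10 is {0, 2, 3, 5, 6, 7, 9, 10, 11, 12}
Step 20: union(3, 12) -> already same set; set of 3 now {0, 2, 3, 5, 6, 7, 9, 10, 11, 12}
Step 21: find(0) -> no change; set of 0 is {0, 2, 3, 5, 6, 7, 9, 10, 11, 12}
Step 22: find(11) -> no change; set of 11 is {0, 2, 3, 5, 6, 7, 9, 10, 11, 12}
Step 23: union(7, 2) -> already same set; set of 7 now {0, 2, 3, 5, 6, 7, 9, 10, 11, 12}
Component of 11: {0, 2, 3, 5, 6, 7, 9, 10, 11, 12}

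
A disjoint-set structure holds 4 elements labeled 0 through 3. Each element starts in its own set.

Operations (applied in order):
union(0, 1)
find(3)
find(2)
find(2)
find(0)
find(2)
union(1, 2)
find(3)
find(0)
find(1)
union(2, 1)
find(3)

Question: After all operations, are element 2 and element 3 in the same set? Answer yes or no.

Answer: no

Derivation:
Step 1: union(0, 1) -> merged; set of 0 now {0, 1}
Step 2: find(3) -> no change; set of 3 is {3}
Step 3: find(2) -> no change; set of 2 is {2}
Step 4: find(2) -> no change; set of 2 is {2}
Step 5: find(0) -> no change; set of 0 is {0, 1}
Step 6: find(2) -> no change; set of 2 is {2}
Step 7: union(1, 2) -> merged; set of 1 now {0, 1, 2}
Step 8: find(3) -> no change; set of 3 is {3}
Step 9: find(0) -> no change; set of 0 is {0, 1, 2}
Step 10: find(1) -> no change; set of 1 is {0, 1, 2}
Step 11: union(2, 1) -> already same set; set of 2 now {0, 1, 2}
Step 12: find(3) -> no change; set of 3 is {3}
Set of 2: {0, 1, 2}; 3 is not a member.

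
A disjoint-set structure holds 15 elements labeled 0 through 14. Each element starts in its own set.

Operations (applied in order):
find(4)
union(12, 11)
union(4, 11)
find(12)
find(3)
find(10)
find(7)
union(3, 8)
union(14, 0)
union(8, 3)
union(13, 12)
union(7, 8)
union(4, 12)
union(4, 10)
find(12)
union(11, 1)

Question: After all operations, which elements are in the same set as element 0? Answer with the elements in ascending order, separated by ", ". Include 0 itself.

Answer: 0, 14

Derivation:
Step 1: find(4) -> no change; set of 4 is {4}
Step 2: union(12, 11) -> merged; set of 12 now {11, 12}
Step 3: union(4, 11) -> merged; set of 4 now {4, 11, 12}
Step 4: find(12) -> no change; set of 12 is {4, 11, 12}
Step 5: find(3) -> no change; set of 3 is {3}
Step 6: find(10) -> no change; set of 10 is {10}
Step 7: find(7) -> no change; set of 7 is {7}
Step 8: union(3, 8) -> merged; set of 3 now {3, 8}
Step 9: union(14, 0) -> merged; set of 14 now {0, 14}
Step 10: union(8, 3) -> already same set; set of 8 now {3, 8}
Step 11: union(13, 12) -> merged; set of 13 now {4, 11, 12, 13}
Step 12: union(7, 8) -> merged; set of 7 now {3, 7, 8}
Step 13: union(4, 12) -> already same set; set of 4 now {4, 11, 12, 13}
Step 14: union(4, 10) -> merged; set of 4 now {4, 10, 11, 12, 13}
Step 15: find(12) -> no change; set of 12 is {4, 10, 11, 12, 13}
Step 16: union(11, 1) -> merged; set of 11 now {1, 4, 10, 11, 12, 13}
Component of 0: {0, 14}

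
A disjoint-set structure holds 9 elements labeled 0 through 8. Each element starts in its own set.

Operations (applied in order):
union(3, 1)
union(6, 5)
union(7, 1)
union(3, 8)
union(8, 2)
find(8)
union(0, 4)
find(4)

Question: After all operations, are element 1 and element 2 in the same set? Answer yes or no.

Answer: yes

Derivation:
Step 1: union(3, 1) -> merged; set of 3 now {1, 3}
Step 2: union(6, 5) -> merged; set of 6 now {5, 6}
Step 3: union(7, 1) -> merged; set of 7 now {1, 3, 7}
Step 4: union(3, 8) -> merged; set of 3 now {1, 3, 7, 8}
Step 5: union(8, 2) -> merged; set of 8 now {1, 2, 3, 7, 8}
Step 6: find(8) -> no change; set of 8 is {1, 2, 3, 7, 8}
Step 7: union(0, 4) -> merged; set of 0 now {0, 4}
Step 8: find(4) -> no change; set of 4 is {0, 4}
Set of 1: {1, 2, 3, 7, 8}; 2 is a member.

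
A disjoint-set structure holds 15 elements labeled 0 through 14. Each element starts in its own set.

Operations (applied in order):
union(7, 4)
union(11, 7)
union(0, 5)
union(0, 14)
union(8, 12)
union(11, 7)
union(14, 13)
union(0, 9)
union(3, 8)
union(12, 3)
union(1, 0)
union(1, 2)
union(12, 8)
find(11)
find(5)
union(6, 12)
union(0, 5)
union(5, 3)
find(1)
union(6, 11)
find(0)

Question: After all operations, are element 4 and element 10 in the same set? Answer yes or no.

Answer: no

Derivation:
Step 1: union(7, 4) -> merged; set of 7 now {4, 7}
Step 2: union(11, 7) -> merged; set of 11 now {4, 7, 11}
Step 3: union(0, 5) -> merged; set of 0 now {0, 5}
Step 4: union(0, 14) -> merged; set of 0 now {0, 5, 14}
Step 5: union(8, 12) -> merged; set of 8 now {8, 12}
Step 6: union(11, 7) -> already same set; set of 11 now {4, 7, 11}
Step 7: union(14, 13) -> merged; set of 14 now {0, 5, 13, 14}
Step 8: union(0, 9) -> merged; set of 0 now {0, 5, 9, 13, 14}
Step 9: union(3, 8) -> merged; set of 3 now {3, 8, 12}
Step 10: union(12, 3) -> already same set; set of 12 now {3, 8, 12}
Step 11: union(1, 0) -> merged; set of 1 now {0, 1, 5, 9, 13, 14}
Step 12: union(1, 2) -> merged; set of 1 now {0, 1, 2, 5, 9, 13, 14}
Step 13: union(12, 8) -> already same set; set of 12 now {3, 8, 12}
Step 14: find(11) -> no change; set of 11 is {4, 7, 11}
Step 15: find(5) -> no change; set of 5 is {0, 1, 2, 5, 9, 13, 14}
Step 16: union(6, 12) -> merged; set of 6 now {3, 6, 8, 12}
Step 17: union(0, 5) -> already same set; set of 0 now {0, 1, 2, 5, 9, 13, 14}
Step 18: union(5, 3) -> merged; set of 5 now {0, 1, 2, 3, 5, 6, 8, 9, 12, 13, 14}
Step 19: find(1) -> no change; set of 1 is {0, 1, 2, 3, 5, 6, 8, 9, 12, 13, 14}
Step 20: union(6, 11) -> merged; set of 6 now {0, 1, 2, 3, 4, 5, 6, 7, 8, 9, 11, 12, 13, 14}
Step 21: find(0) -> no change; set of 0 is {0, 1, 2, 3, 4, 5, 6, 7, 8, 9, 11, 12, 13, 14}
Set of 4: {0, 1, 2, 3, 4, 5, 6, 7, 8, 9, 11, 12, 13, 14}; 10 is not a member.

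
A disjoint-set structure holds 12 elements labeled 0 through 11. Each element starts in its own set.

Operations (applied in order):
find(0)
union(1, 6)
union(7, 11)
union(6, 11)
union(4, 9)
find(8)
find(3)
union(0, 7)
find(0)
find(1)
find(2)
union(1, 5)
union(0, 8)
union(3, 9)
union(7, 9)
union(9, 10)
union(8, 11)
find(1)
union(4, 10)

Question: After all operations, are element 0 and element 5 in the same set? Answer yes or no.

Answer: yes

Derivation:
Step 1: find(0) -> no change; set of 0 is {0}
Step 2: union(1, 6) -> merged; set of 1 now {1, 6}
Step 3: union(7, 11) -> merged; set of 7 now {7, 11}
Step 4: union(6, 11) -> merged; set of 6 now {1, 6, 7, 11}
Step 5: union(4, 9) -> merged; set of 4 now {4, 9}
Step 6: find(8) -> no change; set of 8 is {8}
Step 7: find(3) -> no change; set of 3 is {3}
Step 8: union(0, 7) -> merged; set of 0 now {0, 1, 6, 7, 11}
Step 9: find(0) -> no change; set of 0 is {0, 1, 6, 7, 11}
Step 10: find(1) -> no change; set of 1 is {0, 1, 6, 7, 11}
Step 11: find(2) -> no change; set of 2 is {2}
Step 12: union(1, 5) -> merged; set of 1 now {0, 1, 5, 6, 7, 11}
Step 13: union(0, 8) -> merged; set of 0 now {0, 1, 5, 6, 7, 8, 11}
Step 14: union(3, 9) -> merged; set of 3 now {3, 4, 9}
Step 15: union(7, 9) -> merged; set of 7 now {0, 1, 3, 4, 5, 6, 7, 8, 9, 11}
Step 16: union(9, 10) -> merged; set of 9 now {0, 1, 3, 4, 5, 6, 7, 8, 9, 10, 11}
Step 17: union(8, 11) -> already same set; set of 8 now {0, 1, 3, 4, 5, 6, 7, 8, 9, 10, 11}
Step 18: find(1) -> no change; set of 1 is {0, 1, 3, 4, 5, 6, 7, 8, 9, 10, 11}
Step 19: union(4, 10) -> already same set; set of 4 now {0, 1, 3, 4, 5, 6, 7, 8, 9, 10, 11}
Set of 0: {0, 1, 3, 4, 5, 6, 7, 8, 9, 10, 11}; 5 is a member.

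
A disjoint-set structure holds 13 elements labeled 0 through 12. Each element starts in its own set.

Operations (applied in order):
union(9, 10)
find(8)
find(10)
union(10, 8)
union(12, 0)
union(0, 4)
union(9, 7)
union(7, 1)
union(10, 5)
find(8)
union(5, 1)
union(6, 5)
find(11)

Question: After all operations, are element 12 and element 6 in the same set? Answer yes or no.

Step 1: union(9, 10) -> merged; set of 9 now {9, 10}
Step 2: find(8) -> no change; set of 8 is {8}
Step 3: find(10) -> no change; set of 10 is {9, 10}
Step 4: union(10, 8) -> merged; set of 10 now {8, 9, 10}
Step 5: union(12, 0) -> merged; set of 12 now {0, 12}
Step 6: union(0, 4) -> merged; set of 0 now {0, 4, 12}
Step 7: union(9, 7) -> merged; set of 9 now {7, 8, 9, 10}
Step 8: union(7, 1) -> merged; set of 7 now {1, 7, 8, 9, 10}
Step 9: union(10, 5) -> merged; set of 10 now {1, 5, 7, 8, 9, 10}
Step 10: find(8) -> no change; set of 8 is {1, 5, 7, 8, 9, 10}
Step 11: union(5, 1) -> already same set; set of 5 now {1, 5, 7, 8, 9, 10}
Step 12: union(6, 5) -> merged; set of 6 now {1, 5, 6, 7, 8, 9, 10}
Step 13: find(11) -> no change; set of 11 is {11}
Set of 12: {0, 4, 12}; 6 is not a member.

Answer: no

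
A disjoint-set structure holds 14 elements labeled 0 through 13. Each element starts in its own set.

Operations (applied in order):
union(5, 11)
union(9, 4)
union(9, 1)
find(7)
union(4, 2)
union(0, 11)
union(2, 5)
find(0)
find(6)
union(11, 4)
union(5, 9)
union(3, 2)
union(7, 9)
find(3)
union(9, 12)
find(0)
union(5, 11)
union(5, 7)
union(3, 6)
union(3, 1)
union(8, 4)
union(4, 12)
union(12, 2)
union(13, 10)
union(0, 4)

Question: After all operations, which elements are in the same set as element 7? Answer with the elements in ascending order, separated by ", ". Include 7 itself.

Step 1: union(5, 11) -> merged; set of 5 now {5, 11}
Step 2: union(9, 4) -> merged; set of 9 now {4, 9}
Step 3: union(9, 1) -> merged; set of 9 now {1, 4, 9}
Step 4: find(7) -> no change; set of 7 is {7}
Step 5: union(4, 2) -> merged; set of 4 now {1, 2, 4, 9}
Step 6: union(0, 11) -> merged; set of 0 now {0, 5, 11}
Step 7: union(2, 5) -> merged; set of 2 now {0, 1, 2, 4, 5, 9, 11}
Step 8: find(0) -> no change; set of 0 is {0, 1, 2, 4, 5, 9, 11}
Step 9: find(6) -> no change; set of 6 is {6}
Step 10: union(11, 4) -> already same set; set of 11 now {0, 1, 2, 4, 5, 9, 11}
Step 11: union(5, 9) -> already same set; set of 5 now {0, 1, 2, 4, 5, 9, 11}
Step 12: union(3, 2) -> merged; set of 3 now {0, 1, 2, 3, 4, 5, 9, 11}
Step 13: union(7, 9) -> merged; set of 7 now {0, 1, 2, 3, 4, 5, 7, 9, 11}
Step 14: find(3) -> no change; set of 3 is {0, 1, 2, 3, 4, 5, 7, 9, 11}
Step 15: union(9, 12) -> merged; set of 9 now {0, 1, 2, 3, 4, 5, 7, 9, 11, 12}
Step 16: find(0) -> no change; set of 0 is {0, 1, 2, 3, 4, 5, 7, 9, 11, 12}
Step 17: union(5, 11) -> already same set; set of 5 now {0, 1, 2, 3, 4, 5, 7, 9, 11, 12}
Step 18: union(5, 7) -> already same set; set of 5 now {0, 1, 2, 3, 4, 5, 7, 9, 11, 12}
Step 19: union(3, 6) -> merged; set of 3 now {0, 1, 2, 3, 4, 5, 6, 7, 9, 11, 12}
Step 20: union(3, 1) -> already same set; set of 3 now {0, 1, 2, 3, 4, 5, 6, 7, 9, 11, 12}
Step 21: union(8, 4) -> merged; set of 8 now {0, 1, 2, 3, 4, 5, 6, 7, 8, 9, 11, 12}
Step 22: union(4, 12) -> already same set; set of 4 now {0, 1, 2, 3, 4, 5, 6, 7, 8, 9, 11, 12}
Step 23: union(12, 2) -> already same set; set of 12 now {0, 1, 2, 3, 4, 5, 6, 7, 8, 9, 11, 12}
Step 24: union(13, 10) -> merged; set of 13 now {10, 13}
Step 25: union(0, 4) -> already same set; set of 0 now {0, 1, 2, 3, 4, 5, 6, 7, 8, 9, 11, 12}
Component of 7: {0, 1, 2, 3, 4, 5, 6, 7, 8, 9, 11, 12}

Answer: 0, 1, 2, 3, 4, 5, 6, 7, 8, 9, 11, 12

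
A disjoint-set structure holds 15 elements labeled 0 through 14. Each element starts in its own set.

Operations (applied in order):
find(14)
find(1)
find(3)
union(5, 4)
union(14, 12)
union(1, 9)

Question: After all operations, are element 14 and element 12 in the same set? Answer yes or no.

Answer: yes

Derivation:
Step 1: find(14) -> no change; set of 14 is {14}
Step 2: find(1) -> no change; set of 1 is {1}
Step 3: find(3) -> no change; set of 3 is {3}
Step 4: union(5, 4) -> merged; set of 5 now {4, 5}
Step 5: union(14, 12) -> merged; set of 14 now {12, 14}
Step 6: union(1, 9) -> merged; set of 1 now {1, 9}
Set of 14: {12, 14}; 12 is a member.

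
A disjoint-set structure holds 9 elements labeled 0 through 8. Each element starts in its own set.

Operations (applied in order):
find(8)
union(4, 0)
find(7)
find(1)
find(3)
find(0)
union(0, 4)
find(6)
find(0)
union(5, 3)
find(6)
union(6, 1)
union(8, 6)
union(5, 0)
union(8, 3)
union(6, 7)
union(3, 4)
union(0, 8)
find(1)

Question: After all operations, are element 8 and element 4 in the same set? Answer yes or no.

Answer: yes

Derivation:
Step 1: find(8) -> no change; set of 8 is {8}
Step 2: union(4, 0) -> merged; set of 4 now {0, 4}
Step 3: find(7) -> no change; set of 7 is {7}
Step 4: find(1) -> no change; set of 1 is {1}
Step 5: find(3) -> no change; set of 3 is {3}
Step 6: find(0) -> no change; set of 0 is {0, 4}
Step 7: union(0, 4) -> already same set; set of 0 now {0, 4}
Step 8: find(6) -> no change; set of 6 is {6}
Step 9: find(0) -> no change; set of 0 is {0, 4}
Step 10: union(5, 3) -> merged; set of 5 now {3, 5}
Step 11: find(6) -> no change; set of 6 is {6}
Step 12: union(6, 1) -> merged; set of 6 now {1, 6}
Step 13: union(8, 6) -> merged; set of 8 now {1, 6, 8}
Step 14: union(5, 0) -> merged; set of 5 now {0, 3, 4, 5}
Step 15: union(8, 3) -> merged; set of 8 now {0, 1, 3, 4, 5, 6, 8}
Step 16: union(6, 7) -> merged; set of 6 now {0, 1, 3, 4, 5, 6, 7, 8}
Step 17: union(3, 4) -> already same set; set of 3 now {0, 1, 3, 4, 5, 6, 7, 8}
Step 18: union(0, 8) -> already same set; set of 0 now {0, 1, 3, 4, 5, 6, 7, 8}
Step 19: find(1) -> no change; set of 1 is {0, 1, 3, 4, 5, 6, 7, 8}
Set of 8: {0, 1, 3, 4, 5, 6, 7, 8}; 4 is a member.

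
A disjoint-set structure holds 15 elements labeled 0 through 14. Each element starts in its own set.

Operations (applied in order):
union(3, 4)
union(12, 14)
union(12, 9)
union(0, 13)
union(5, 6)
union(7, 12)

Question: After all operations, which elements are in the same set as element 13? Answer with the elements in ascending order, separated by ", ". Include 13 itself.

Step 1: union(3, 4) -> merged; set of 3 now {3, 4}
Step 2: union(12, 14) -> merged; set of 12 now {12, 14}
Step 3: union(12, 9) -> merged; set of 12 now {9, 12, 14}
Step 4: union(0, 13) -> merged; set of 0 now {0, 13}
Step 5: union(5, 6) -> merged; set of 5 now {5, 6}
Step 6: union(7, 12) -> merged; set of 7 now {7, 9, 12, 14}
Component of 13: {0, 13}

Answer: 0, 13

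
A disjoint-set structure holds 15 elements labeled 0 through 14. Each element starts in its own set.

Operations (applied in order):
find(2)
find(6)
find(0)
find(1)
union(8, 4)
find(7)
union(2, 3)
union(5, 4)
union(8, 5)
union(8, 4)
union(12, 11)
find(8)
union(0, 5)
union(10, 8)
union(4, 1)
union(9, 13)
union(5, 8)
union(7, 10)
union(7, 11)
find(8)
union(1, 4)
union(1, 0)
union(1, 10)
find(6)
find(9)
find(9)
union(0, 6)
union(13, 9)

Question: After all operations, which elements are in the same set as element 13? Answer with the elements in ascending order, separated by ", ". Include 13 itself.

Step 1: find(2) -> no change; set of 2 is {2}
Step 2: find(6) -> no change; set of 6 is {6}
Step 3: find(0) -> no change; set of 0 is {0}
Step 4: find(1) -> no change; set of 1 is {1}
Step 5: union(8, 4) -> merged; set of 8 now {4, 8}
Step 6: find(7) -> no change; set of 7 is {7}
Step 7: union(2, 3) -> merged; set of 2 now {2, 3}
Step 8: union(5, 4) -> merged; set of 5 now {4, 5, 8}
Step 9: union(8, 5) -> already same set; set of 8 now {4, 5, 8}
Step 10: union(8, 4) -> already same set; set of 8 now {4, 5, 8}
Step 11: union(12, 11) -> merged; set of 12 now {11, 12}
Step 12: find(8) -> no change; set of 8 is {4, 5, 8}
Step 13: union(0, 5) -> merged; set of 0 now {0, 4, 5, 8}
Step 14: union(10, 8) -> merged; set of 10 now {0, 4, 5, 8, 10}
Step 15: union(4, 1) -> merged; set of 4 now {0, 1, 4, 5, 8, 10}
Step 16: union(9, 13) -> merged; set of 9 now {9, 13}
Step 17: union(5, 8) -> already same set; set of 5 now {0, 1, 4, 5, 8, 10}
Step 18: union(7, 10) -> merged; set of 7 now {0, 1, 4, 5, 7, 8, 10}
Step 19: union(7, 11) -> merged; set of 7 now {0, 1, 4, 5, 7, 8, 10, 11, 12}
Step 20: find(8) -> no change; set of 8 is {0, 1, 4, 5, 7, 8, 10, 11, 12}
Step 21: union(1, 4) -> already same set; set of 1 now {0, 1, 4, 5, 7, 8, 10, 11, 12}
Step 22: union(1, 0) -> already same set; set of 1 now {0, 1, 4, 5, 7, 8, 10, 11, 12}
Step 23: union(1, 10) -> already same set; set of 1 now {0, 1, 4, 5, 7, 8, 10, 11, 12}
Step 24: find(6) -> no change; set of 6 is {6}
Step 25: find(9) -> no change; set of 9 is {9, 13}
Step 26: find(9) -> no change; set of 9 is {9, 13}
Step 27: union(0, 6) -> merged; set of 0 now {0, 1, 4, 5, 6, 7, 8, 10, 11, 12}
Step 28: union(13, 9) -> already same set; set of 13 now {9, 13}
Component of 13: {9, 13}

Answer: 9, 13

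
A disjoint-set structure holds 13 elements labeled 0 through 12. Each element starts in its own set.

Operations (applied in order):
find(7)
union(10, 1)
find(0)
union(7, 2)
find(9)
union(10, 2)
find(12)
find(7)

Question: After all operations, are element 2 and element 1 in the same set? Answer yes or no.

Step 1: find(7) -> no change; set of 7 is {7}
Step 2: union(10, 1) -> merged; set of 10 now {1, 10}
Step 3: find(0) -> no change; set of 0 is {0}
Step 4: union(7, 2) -> merged; set of 7 now {2, 7}
Step 5: find(9) -> no change; set of 9 is {9}
Step 6: union(10, 2) -> merged; set of 10 now {1, 2, 7, 10}
Step 7: find(12) -> no change; set of 12 is {12}
Step 8: find(7) -> no change; set of 7 is {1, 2, 7, 10}
Set of 2: {1, 2, 7, 10}; 1 is a member.

Answer: yes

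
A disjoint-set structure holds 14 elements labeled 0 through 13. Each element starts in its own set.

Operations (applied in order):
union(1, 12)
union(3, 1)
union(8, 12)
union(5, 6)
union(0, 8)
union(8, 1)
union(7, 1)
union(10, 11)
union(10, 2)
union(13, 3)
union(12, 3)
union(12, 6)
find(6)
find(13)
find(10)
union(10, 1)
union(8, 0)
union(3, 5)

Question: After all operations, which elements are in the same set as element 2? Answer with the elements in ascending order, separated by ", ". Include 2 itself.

Answer: 0, 1, 2, 3, 5, 6, 7, 8, 10, 11, 12, 13

Derivation:
Step 1: union(1, 12) -> merged; set of 1 now {1, 12}
Step 2: union(3, 1) -> merged; set of 3 now {1, 3, 12}
Step 3: union(8, 12) -> merged; set of 8 now {1, 3, 8, 12}
Step 4: union(5, 6) -> merged; set of 5 now {5, 6}
Step 5: union(0, 8) -> merged; set of 0 now {0, 1, 3, 8, 12}
Step 6: union(8, 1) -> already same set; set of 8 now {0, 1, 3, 8, 12}
Step 7: union(7, 1) -> merged; set of 7 now {0, 1, 3, 7, 8, 12}
Step 8: union(10, 11) -> merged; set of 10 now {10, 11}
Step 9: union(10, 2) -> merged; set of 10 now {2, 10, 11}
Step 10: union(13, 3) -> merged; set of 13 now {0, 1, 3, 7, 8, 12, 13}
Step 11: union(12, 3) -> already same set; set of 12 now {0, 1, 3, 7, 8, 12, 13}
Step 12: union(12, 6) -> merged; set of 12 now {0, 1, 3, 5, 6, 7, 8, 12, 13}
Step 13: find(6) -> no change; set of 6 is {0, 1, 3, 5, 6, 7, 8, 12, 13}
Step 14: find(13) -> no change; set of 13 is {0, 1, 3, 5, 6, 7, 8, 12, 13}
Step 15: find(10) -> no change; set of 10 is {2, 10, 11}
Step 16: union(10, 1) -> merged; set of 10 now {0, 1, 2, 3, 5, 6, 7, 8, 10, 11, 12, 13}
Step 17: union(8, 0) -> already same set; set of 8 now {0, 1, 2, 3, 5, 6, 7, 8, 10, 11, 12, 13}
Step 18: union(3, 5) -> already same set; set of 3 now {0, 1, 2, 3, 5, 6, 7, 8, 10, 11, 12, 13}
Component of 2: {0, 1, 2, 3, 5, 6, 7, 8, 10, 11, 12, 13}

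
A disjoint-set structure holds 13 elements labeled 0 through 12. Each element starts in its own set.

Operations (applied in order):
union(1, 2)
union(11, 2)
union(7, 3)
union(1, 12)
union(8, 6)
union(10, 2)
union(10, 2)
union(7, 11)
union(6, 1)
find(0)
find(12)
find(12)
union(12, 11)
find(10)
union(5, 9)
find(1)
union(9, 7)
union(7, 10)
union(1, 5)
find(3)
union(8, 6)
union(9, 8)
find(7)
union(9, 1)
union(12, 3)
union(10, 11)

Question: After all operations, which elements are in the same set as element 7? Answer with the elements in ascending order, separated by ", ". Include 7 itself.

Step 1: union(1, 2) -> merged; set of 1 now {1, 2}
Step 2: union(11, 2) -> merged; set of 11 now {1, 2, 11}
Step 3: union(7, 3) -> merged; set of 7 now {3, 7}
Step 4: union(1, 12) -> merged; set of 1 now {1, 2, 11, 12}
Step 5: union(8, 6) -> merged; set of 8 now {6, 8}
Step 6: union(10, 2) -> merged; set of 10 now {1, 2, 10, 11, 12}
Step 7: union(10, 2) -> already same set; set of 10 now {1, 2, 10, 11, 12}
Step 8: union(7, 11) -> merged; set of 7 now {1, 2, 3, 7, 10, 11, 12}
Step 9: union(6, 1) -> merged; set of 6 now {1, 2, 3, 6, 7, 8, 10, 11, 12}
Step 10: find(0) -> no change; set of 0 is {0}
Step 11: find(12) -> no change; set of 12 is {1, 2, 3, 6, 7, 8, 10, 11, 12}
Step 12: find(12) -> no change; set of 12 is {1, 2, 3, 6, 7, 8, 10, 11, 12}
Step 13: union(12, 11) -> already same set; set of 12 now {1, 2, 3, 6, 7, 8, 10, 11, 12}
Step 14: find(10) -> no change; set of 10 is {1, 2, 3, 6, 7, 8, 10, 11, 12}
Step 15: union(5, 9) -> merged; set of 5 now {5, 9}
Step 16: find(1) -> no change; set of 1 is {1, 2, 3, 6, 7, 8, 10, 11, 12}
Step 17: union(9, 7) -> merged; set of 9 now {1, 2, 3, 5, 6, 7, 8, 9, 10, 11, 12}
Step 18: union(7, 10) -> already same set; set of 7 now {1, 2, 3, 5, 6, 7, 8, 9, 10, 11, 12}
Step 19: union(1, 5) -> already same set; set of 1 now {1, 2, 3, 5, 6, 7, 8, 9, 10, 11, 12}
Step 20: find(3) -> no change; set of 3 is {1, 2, 3, 5, 6, 7, 8, 9, 10, 11, 12}
Step 21: union(8, 6) -> already same set; set of 8 now {1, 2, 3, 5, 6, 7, 8, 9, 10, 11, 12}
Step 22: union(9, 8) -> already same set; set of 9 now {1, 2, 3, 5, 6, 7, 8, 9, 10, 11, 12}
Step 23: find(7) -> no change; set of 7 is {1, 2, 3, 5, 6, 7, 8, 9, 10, 11, 12}
Step 24: union(9, 1) -> already same set; set of 9 now {1, 2, 3, 5, 6, 7, 8, 9, 10, 11, 12}
Step 25: union(12, 3) -> already same set; set of 12 now {1, 2, 3, 5, 6, 7, 8, 9, 10, 11, 12}
Step 26: union(10, 11) -> already same set; set of 10 now {1, 2, 3, 5, 6, 7, 8, 9, 10, 11, 12}
Component of 7: {1, 2, 3, 5, 6, 7, 8, 9, 10, 11, 12}

Answer: 1, 2, 3, 5, 6, 7, 8, 9, 10, 11, 12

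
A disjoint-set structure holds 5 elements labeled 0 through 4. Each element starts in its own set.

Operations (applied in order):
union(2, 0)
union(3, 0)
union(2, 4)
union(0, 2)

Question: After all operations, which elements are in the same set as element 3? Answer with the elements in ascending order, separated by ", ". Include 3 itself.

Step 1: union(2, 0) -> merged; set of 2 now {0, 2}
Step 2: union(3, 0) -> merged; set of 3 now {0, 2, 3}
Step 3: union(2, 4) -> merged; set of 2 now {0, 2, 3, 4}
Step 4: union(0, 2) -> already same set; set of 0 now {0, 2, 3, 4}
Component of 3: {0, 2, 3, 4}

Answer: 0, 2, 3, 4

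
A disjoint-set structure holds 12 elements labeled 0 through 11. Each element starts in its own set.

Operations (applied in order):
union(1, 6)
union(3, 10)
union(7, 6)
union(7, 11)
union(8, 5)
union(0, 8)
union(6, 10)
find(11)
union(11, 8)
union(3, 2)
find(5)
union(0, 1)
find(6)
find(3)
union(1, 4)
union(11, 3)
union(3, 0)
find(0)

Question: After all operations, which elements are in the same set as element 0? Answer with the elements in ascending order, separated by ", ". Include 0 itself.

Step 1: union(1, 6) -> merged; set of 1 now {1, 6}
Step 2: union(3, 10) -> merged; set of 3 now {3, 10}
Step 3: union(7, 6) -> merged; set of 7 now {1, 6, 7}
Step 4: union(7, 11) -> merged; set of 7 now {1, 6, 7, 11}
Step 5: union(8, 5) -> merged; set of 8 now {5, 8}
Step 6: union(0, 8) -> merged; set of 0 now {0, 5, 8}
Step 7: union(6, 10) -> merged; set of 6 now {1, 3, 6, 7, 10, 11}
Step 8: find(11) -> no change; set of 11 is {1, 3, 6, 7, 10, 11}
Step 9: union(11, 8) -> merged; set of 11 now {0, 1, 3, 5, 6, 7, 8, 10, 11}
Step 10: union(3, 2) -> merged; set of 3 now {0, 1, 2, 3, 5, 6, 7, 8, 10, 11}
Step 11: find(5) -> no change; set of 5 is {0, 1, 2, 3, 5, 6, 7, 8, 10, 11}
Step 12: union(0, 1) -> already same set; set of 0 now {0, 1, 2, 3, 5, 6, 7, 8, 10, 11}
Step 13: find(6) -> no change; set of 6 is {0, 1, 2, 3, 5, 6, 7, 8, 10, 11}
Step 14: find(3) -> no change; set of 3 is {0, 1, 2, 3, 5, 6, 7, 8, 10, 11}
Step 15: union(1, 4) -> merged; set of 1 now {0, 1, 2, 3, 4, 5, 6, 7, 8, 10, 11}
Step 16: union(11, 3) -> already same set; set of 11 now {0, 1, 2, 3, 4, 5, 6, 7, 8, 10, 11}
Step 17: union(3, 0) -> already same set; set of 3 now {0, 1, 2, 3, 4, 5, 6, 7, 8, 10, 11}
Step 18: find(0) -> no change; set of 0 is {0, 1, 2, 3, 4, 5, 6, 7, 8, 10, 11}
Component of 0: {0, 1, 2, 3, 4, 5, 6, 7, 8, 10, 11}

Answer: 0, 1, 2, 3, 4, 5, 6, 7, 8, 10, 11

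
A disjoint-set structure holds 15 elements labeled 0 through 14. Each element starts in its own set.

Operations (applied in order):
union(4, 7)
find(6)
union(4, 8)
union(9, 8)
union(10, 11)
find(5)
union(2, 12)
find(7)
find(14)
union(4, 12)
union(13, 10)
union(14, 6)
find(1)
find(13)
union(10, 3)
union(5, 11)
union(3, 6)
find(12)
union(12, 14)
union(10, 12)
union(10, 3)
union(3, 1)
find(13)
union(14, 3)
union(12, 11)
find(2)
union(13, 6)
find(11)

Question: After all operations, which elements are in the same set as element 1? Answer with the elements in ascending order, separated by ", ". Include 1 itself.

Answer: 1, 2, 3, 4, 5, 6, 7, 8, 9, 10, 11, 12, 13, 14

Derivation:
Step 1: union(4, 7) -> merged; set of 4 now {4, 7}
Step 2: find(6) -> no change; set of 6 is {6}
Step 3: union(4, 8) -> merged; set of 4 now {4, 7, 8}
Step 4: union(9, 8) -> merged; set of 9 now {4, 7, 8, 9}
Step 5: union(10, 11) -> merged; set of 10 now {10, 11}
Step 6: find(5) -> no change; set of 5 is {5}
Step 7: union(2, 12) -> merged; set of 2 now {2, 12}
Step 8: find(7) -> no change; set of 7 is {4, 7, 8, 9}
Step 9: find(14) -> no change; set of 14 is {14}
Step 10: union(4, 12) -> merged; set of 4 now {2, 4, 7, 8, 9, 12}
Step 11: union(13, 10) -> merged; set of 13 now {10, 11, 13}
Step 12: union(14, 6) -> merged; set of 14 now {6, 14}
Step 13: find(1) -> no change; set of 1 is {1}
Step 14: find(13) -> no change; set of 13 is {10, 11, 13}
Step 15: union(10, 3) -> merged; set of 10 now {3, 10, 11, 13}
Step 16: union(5, 11) -> merged; set of 5 now {3, 5, 10, 11, 13}
Step 17: union(3, 6) -> merged; set of 3 now {3, 5, 6, 10, 11, 13, 14}
Step 18: find(12) -> no change; set of 12 is {2, 4, 7, 8, 9, 12}
Step 19: union(12, 14) -> merged; set of 12 now {2, 3, 4, 5, 6, 7, 8, 9, 10, 11, 12, 13, 14}
Step 20: union(10, 12) -> already same set; set of 10 now {2, 3, 4, 5, 6, 7, 8, 9, 10, 11, 12, 13, 14}
Step 21: union(10, 3) -> already same set; set of 10 now {2, 3, 4, 5, 6, 7, 8, 9, 10, 11, 12, 13, 14}
Step 22: union(3, 1) -> merged; set of 3 now {1, 2, 3, 4, 5, 6, 7, 8, 9, 10, 11, 12, 13, 14}
Step 23: find(13) -> no change; set of 13 is {1, 2, 3, 4, 5, 6, 7, 8, 9, 10, 11, 12, 13, 14}
Step 24: union(14, 3) -> already same set; set of 14 now {1, 2, 3, 4, 5, 6, 7, 8, 9, 10, 11, 12, 13, 14}
Step 25: union(12, 11) -> already same set; set of 12 now {1, 2, 3, 4, 5, 6, 7, 8, 9, 10, 11, 12, 13, 14}
Step 26: find(2) -> no change; set of 2 is {1, 2, 3, 4, 5, 6, 7, 8, 9, 10, 11, 12, 13, 14}
Step 27: union(13, 6) -> already same set; set of 13 now {1, 2, 3, 4, 5, 6, 7, 8, 9, 10, 11, 12, 13, 14}
Step 28: find(11) -> no change; set of 11 is {1, 2, 3, 4, 5, 6, 7, 8, 9, 10, 11, 12, 13, 14}
Component of 1: {1, 2, 3, 4, 5, 6, 7, 8, 9, 10, 11, 12, 13, 14}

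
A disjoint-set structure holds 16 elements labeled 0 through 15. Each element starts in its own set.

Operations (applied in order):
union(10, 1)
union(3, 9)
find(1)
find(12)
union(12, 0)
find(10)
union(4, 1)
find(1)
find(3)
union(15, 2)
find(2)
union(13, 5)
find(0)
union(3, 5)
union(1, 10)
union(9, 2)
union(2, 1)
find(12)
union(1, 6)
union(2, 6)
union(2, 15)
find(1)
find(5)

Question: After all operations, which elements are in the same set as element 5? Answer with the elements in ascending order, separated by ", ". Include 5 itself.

Answer: 1, 2, 3, 4, 5, 6, 9, 10, 13, 15

Derivation:
Step 1: union(10, 1) -> merged; set of 10 now {1, 10}
Step 2: union(3, 9) -> merged; set of 3 now {3, 9}
Step 3: find(1) -> no change; set of 1 is {1, 10}
Step 4: find(12) -> no change; set of 12 is {12}
Step 5: union(12, 0) -> merged; set of 12 now {0, 12}
Step 6: find(10) -> no change; set of 10 is {1, 10}
Step 7: union(4, 1) -> merged; set of 4 now {1, 4, 10}
Step 8: find(1) -> no change; set of 1 is {1, 4, 10}
Step 9: find(3) -> no change; set of 3 is {3, 9}
Step 10: union(15, 2) -> merged; set of 15 now {2, 15}
Step 11: find(2) -> no change; set of 2 is {2, 15}
Step 12: union(13, 5) -> merged; set of 13 now {5, 13}
Step 13: find(0) -> no change; set of 0 is {0, 12}
Step 14: union(3, 5) -> merged; set of 3 now {3, 5, 9, 13}
Step 15: union(1, 10) -> already same set; set of 1 now {1, 4, 10}
Step 16: union(9, 2) -> merged; set of 9 now {2, 3, 5, 9, 13, 15}
Step 17: union(2, 1) -> merged; set of 2 now {1, 2, 3, 4, 5, 9, 10, 13, 15}
Step 18: find(12) -> no change; set of 12 is {0, 12}
Step 19: union(1, 6) -> merged; set of 1 now {1, 2, 3, 4, 5, 6, 9, 10, 13, 15}
Step 20: union(2, 6) -> already same set; set of 2 now {1, 2, 3, 4, 5, 6, 9, 10, 13, 15}
Step 21: union(2, 15) -> already same set; set of 2 now {1, 2, 3, 4, 5, 6, 9, 10, 13, 15}
Step 22: find(1) -> no change; set of 1 is {1, 2, 3, 4, 5, 6, 9, 10, 13, 15}
Step 23: find(5) -> no change; set of 5 is {1, 2, 3, 4, 5, 6, 9, 10, 13, 15}
Component of 5: {1, 2, 3, 4, 5, 6, 9, 10, 13, 15}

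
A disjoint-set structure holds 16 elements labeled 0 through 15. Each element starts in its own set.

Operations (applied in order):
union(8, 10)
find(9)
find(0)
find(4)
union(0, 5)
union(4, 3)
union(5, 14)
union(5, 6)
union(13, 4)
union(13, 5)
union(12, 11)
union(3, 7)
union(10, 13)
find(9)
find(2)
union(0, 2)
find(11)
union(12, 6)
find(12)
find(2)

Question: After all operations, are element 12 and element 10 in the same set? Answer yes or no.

Step 1: union(8, 10) -> merged; set of 8 now {8, 10}
Step 2: find(9) -> no change; set of 9 is {9}
Step 3: find(0) -> no change; set of 0 is {0}
Step 4: find(4) -> no change; set of 4 is {4}
Step 5: union(0, 5) -> merged; set of 0 now {0, 5}
Step 6: union(4, 3) -> merged; set of 4 now {3, 4}
Step 7: union(5, 14) -> merged; set of 5 now {0, 5, 14}
Step 8: union(5, 6) -> merged; set of 5 now {0, 5, 6, 14}
Step 9: union(13, 4) -> merged; set of 13 now {3, 4, 13}
Step 10: union(13, 5) -> merged; set of 13 now {0, 3, 4, 5, 6, 13, 14}
Step 11: union(12, 11) -> merged; set of 12 now {11, 12}
Step 12: union(3, 7) -> merged; set of 3 now {0, 3, 4, 5, 6, 7, 13, 14}
Step 13: union(10, 13) -> merged; set of 10 now {0, 3, 4, 5, 6, 7, 8, 10, 13, 14}
Step 14: find(9) -> no change; set of 9 is {9}
Step 15: find(2) -> no change; set of 2 is {2}
Step 16: union(0, 2) -> merged; set of 0 now {0, 2, 3, 4, 5, 6, 7, 8, 10, 13, 14}
Step 17: find(11) -> no change; set of 11 is {11, 12}
Step 18: union(12, 6) -> merged; set of 12 now {0, 2, 3, 4, 5, 6, 7, 8, 10, 11, 12, 13, 14}
Step 19: find(12) -> no change; set of 12 is {0, 2, 3, 4, 5, 6, 7, 8, 10, 11, 12, 13, 14}
Step 20: find(2) -> no change; set of 2 is {0, 2, 3, 4, 5, 6, 7, 8, 10, 11, 12, 13, 14}
Set of 12: {0, 2, 3, 4, 5, 6, 7, 8, 10, 11, 12, 13, 14}; 10 is a member.

Answer: yes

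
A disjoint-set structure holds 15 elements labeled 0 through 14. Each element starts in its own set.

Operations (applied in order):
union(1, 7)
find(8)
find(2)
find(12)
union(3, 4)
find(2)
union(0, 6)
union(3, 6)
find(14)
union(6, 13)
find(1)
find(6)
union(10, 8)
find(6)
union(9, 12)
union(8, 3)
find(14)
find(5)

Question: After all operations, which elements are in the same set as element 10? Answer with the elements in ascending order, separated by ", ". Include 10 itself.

Step 1: union(1, 7) -> merged; set of 1 now {1, 7}
Step 2: find(8) -> no change; set of 8 is {8}
Step 3: find(2) -> no change; set of 2 is {2}
Step 4: find(12) -> no change; set of 12 is {12}
Step 5: union(3, 4) -> merged; set of 3 now {3, 4}
Step 6: find(2) -> no change; set of 2 is {2}
Step 7: union(0, 6) -> merged; set of 0 now {0, 6}
Step 8: union(3, 6) -> merged; set of 3 now {0, 3, 4, 6}
Step 9: find(14) -> no change; set of 14 is {14}
Step 10: union(6, 13) -> merged; set of 6 now {0, 3, 4, 6, 13}
Step 11: find(1) -> no change; set of 1 is {1, 7}
Step 12: find(6) -> no change; set of 6 is {0, 3, 4, 6, 13}
Step 13: union(10, 8) -> merged; set of 10 now {8, 10}
Step 14: find(6) -> no change; set of 6 is {0, 3, 4, 6, 13}
Step 15: union(9, 12) -> merged; set of 9 now {9, 12}
Step 16: union(8, 3) -> merged; set of 8 now {0, 3, 4, 6, 8, 10, 13}
Step 17: find(14) -> no change; set of 14 is {14}
Step 18: find(5) -> no change; set of 5 is {5}
Component of 10: {0, 3, 4, 6, 8, 10, 13}

Answer: 0, 3, 4, 6, 8, 10, 13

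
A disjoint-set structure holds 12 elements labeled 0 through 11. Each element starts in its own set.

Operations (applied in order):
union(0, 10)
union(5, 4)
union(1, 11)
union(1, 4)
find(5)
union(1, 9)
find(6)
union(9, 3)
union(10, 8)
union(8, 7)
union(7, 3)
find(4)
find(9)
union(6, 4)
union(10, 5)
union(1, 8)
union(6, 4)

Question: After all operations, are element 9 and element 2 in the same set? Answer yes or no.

Step 1: union(0, 10) -> merged; set of 0 now {0, 10}
Step 2: union(5, 4) -> merged; set of 5 now {4, 5}
Step 3: union(1, 11) -> merged; set of 1 now {1, 11}
Step 4: union(1, 4) -> merged; set of 1 now {1, 4, 5, 11}
Step 5: find(5) -> no change; set of 5 is {1, 4, 5, 11}
Step 6: union(1, 9) -> merged; set of 1 now {1, 4, 5, 9, 11}
Step 7: find(6) -> no change; set of 6 is {6}
Step 8: union(9, 3) -> merged; set of 9 now {1, 3, 4, 5, 9, 11}
Step 9: union(10, 8) -> merged; set of 10 now {0, 8, 10}
Step 10: union(8, 7) -> merged; set of 8 now {0, 7, 8, 10}
Step 11: union(7, 3) -> merged; set of 7 now {0, 1, 3, 4, 5, 7, 8, 9, 10, 11}
Step 12: find(4) -> no change; set of 4 is {0, 1, 3, 4, 5, 7, 8, 9, 10, 11}
Step 13: find(9) -> no change; set of 9 is {0, 1, 3, 4, 5, 7, 8, 9, 10, 11}
Step 14: union(6, 4) -> merged; set of 6 now {0, 1, 3, 4, 5, 6, 7, 8, 9, 10, 11}
Step 15: union(10, 5) -> already same set; set of 10 now {0, 1, 3, 4, 5, 6, 7, 8, 9, 10, 11}
Step 16: union(1, 8) -> already same set; set of 1 now {0, 1, 3, 4, 5, 6, 7, 8, 9, 10, 11}
Step 17: union(6, 4) -> already same set; set of 6 now {0, 1, 3, 4, 5, 6, 7, 8, 9, 10, 11}
Set of 9: {0, 1, 3, 4, 5, 6, 7, 8, 9, 10, 11}; 2 is not a member.

Answer: no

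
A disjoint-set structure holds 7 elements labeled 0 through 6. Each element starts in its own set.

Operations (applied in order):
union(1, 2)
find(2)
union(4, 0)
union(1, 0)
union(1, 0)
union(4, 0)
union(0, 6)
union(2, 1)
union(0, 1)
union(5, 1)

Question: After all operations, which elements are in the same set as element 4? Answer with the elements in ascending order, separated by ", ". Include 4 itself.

Step 1: union(1, 2) -> merged; set of 1 now {1, 2}
Step 2: find(2) -> no change; set of 2 is {1, 2}
Step 3: union(4, 0) -> merged; set of 4 now {0, 4}
Step 4: union(1, 0) -> merged; set of 1 now {0, 1, 2, 4}
Step 5: union(1, 0) -> already same set; set of 1 now {0, 1, 2, 4}
Step 6: union(4, 0) -> already same set; set of 4 now {0, 1, 2, 4}
Step 7: union(0, 6) -> merged; set of 0 now {0, 1, 2, 4, 6}
Step 8: union(2, 1) -> already same set; set of 2 now {0, 1, 2, 4, 6}
Step 9: union(0, 1) -> already same set; set of 0 now {0, 1, 2, 4, 6}
Step 10: union(5, 1) -> merged; set of 5 now {0, 1, 2, 4, 5, 6}
Component of 4: {0, 1, 2, 4, 5, 6}

Answer: 0, 1, 2, 4, 5, 6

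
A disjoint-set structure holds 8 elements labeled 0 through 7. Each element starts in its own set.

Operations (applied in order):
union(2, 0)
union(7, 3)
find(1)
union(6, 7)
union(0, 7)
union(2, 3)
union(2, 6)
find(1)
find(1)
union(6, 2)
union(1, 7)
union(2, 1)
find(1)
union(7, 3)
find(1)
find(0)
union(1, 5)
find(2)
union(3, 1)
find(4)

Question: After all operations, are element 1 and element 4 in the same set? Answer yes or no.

Answer: no

Derivation:
Step 1: union(2, 0) -> merged; set of 2 now {0, 2}
Step 2: union(7, 3) -> merged; set of 7 now {3, 7}
Step 3: find(1) -> no change; set of 1 is {1}
Step 4: union(6, 7) -> merged; set of 6 now {3, 6, 7}
Step 5: union(0, 7) -> merged; set of 0 now {0, 2, 3, 6, 7}
Step 6: union(2, 3) -> already same set; set of 2 now {0, 2, 3, 6, 7}
Step 7: union(2, 6) -> already same set; set of 2 now {0, 2, 3, 6, 7}
Step 8: find(1) -> no change; set of 1 is {1}
Step 9: find(1) -> no change; set of 1 is {1}
Step 10: union(6, 2) -> already same set; set of 6 now {0, 2, 3, 6, 7}
Step 11: union(1, 7) -> merged; set of 1 now {0, 1, 2, 3, 6, 7}
Step 12: union(2, 1) -> already same set; set of 2 now {0, 1, 2, 3, 6, 7}
Step 13: find(1) -> no change; set of 1 is {0, 1, 2, 3, 6, 7}
Step 14: union(7, 3) -> already same set; set of 7 now {0, 1, 2, 3, 6, 7}
Step 15: find(1) -> no change; set of 1 is {0, 1, 2, 3, 6, 7}
Step 16: find(0) -> no change; set of 0 is {0, 1, 2, 3, 6, 7}
Step 17: union(1, 5) -> merged; set of 1 now {0, 1, 2, 3, 5, 6, 7}
Step 18: find(2) -> no change; set of 2 is {0, 1, 2, 3, 5, 6, 7}
Step 19: union(3, 1) -> already same set; set of 3 now {0, 1, 2, 3, 5, 6, 7}
Step 20: find(4) -> no change; set of 4 is {4}
Set of 1: {0, 1, 2, 3, 5, 6, 7}; 4 is not a member.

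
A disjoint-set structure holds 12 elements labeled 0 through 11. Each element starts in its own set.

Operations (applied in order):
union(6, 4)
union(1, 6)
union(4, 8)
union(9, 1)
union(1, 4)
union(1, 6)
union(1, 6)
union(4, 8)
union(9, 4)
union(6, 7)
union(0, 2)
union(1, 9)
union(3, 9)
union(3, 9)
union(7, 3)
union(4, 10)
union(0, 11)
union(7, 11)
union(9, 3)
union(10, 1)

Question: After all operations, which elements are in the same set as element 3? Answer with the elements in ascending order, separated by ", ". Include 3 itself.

Step 1: union(6, 4) -> merged; set of 6 now {4, 6}
Step 2: union(1, 6) -> merged; set of 1 now {1, 4, 6}
Step 3: union(4, 8) -> merged; set of 4 now {1, 4, 6, 8}
Step 4: union(9, 1) -> merged; set of 9 now {1, 4, 6, 8, 9}
Step 5: union(1, 4) -> already same set; set of 1 now {1, 4, 6, 8, 9}
Step 6: union(1, 6) -> already same set; set of 1 now {1, 4, 6, 8, 9}
Step 7: union(1, 6) -> already same set; set of 1 now {1, 4, 6, 8, 9}
Step 8: union(4, 8) -> already same set; set of 4 now {1, 4, 6, 8, 9}
Step 9: union(9, 4) -> already same set; set of 9 now {1, 4, 6, 8, 9}
Step 10: union(6, 7) -> merged; set of 6 now {1, 4, 6, 7, 8, 9}
Step 11: union(0, 2) -> merged; set of 0 now {0, 2}
Step 12: union(1, 9) -> already same set; set of 1 now {1, 4, 6, 7, 8, 9}
Step 13: union(3, 9) -> merged; set of 3 now {1, 3, 4, 6, 7, 8, 9}
Step 14: union(3, 9) -> already same set; set of 3 now {1, 3, 4, 6, 7, 8, 9}
Step 15: union(7, 3) -> already same set; set of 7 now {1, 3, 4, 6, 7, 8, 9}
Step 16: union(4, 10) -> merged; set of 4 now {1, 3, 4, 6, 7, 8, 9, 10}
Step 17: union(0, 11) -> merged; set of 0 now {0, 2, 11}
Step 18: union(7, 11) -> merged; set of 7 now {0, 1, 2, 3, 4, 6, 7, 8, 9, 10, 11}
Step 19: union(9, 3) -> already same set; set of 9 now {0, 1, 2, 3, 4, 6, 7, 8, 9, 10, 11}
Step 20: union(10, 1) -> already same set; set of 10 now {0, 1, 2, 3, 4, 6, 7, 8, 9, 10, 11}
Component of 3: {0, 1, 2, 3, 4, 6, 7, 8, 9, 10, 11}

Answer: 0, 1, 2, 3, 4, 6, 7, 8, 9, 10, 11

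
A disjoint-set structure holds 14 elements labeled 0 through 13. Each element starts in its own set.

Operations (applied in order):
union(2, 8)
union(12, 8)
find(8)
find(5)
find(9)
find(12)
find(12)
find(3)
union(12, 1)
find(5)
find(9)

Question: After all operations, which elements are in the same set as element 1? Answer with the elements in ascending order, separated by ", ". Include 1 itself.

Step 1: union(2, 8) -> merged; set of 2 now {2, 8}
Step 2: union(12, 8) -> merged; set of 12 now {2, 8, 12}
Step 3: find(8) -> no change; set of 8 is {2, 8, 12}
Step 4: find(5) -> no change; set of 5 is {5}
Step 5: find(9) -> no change; set of 9 is {9}
Step 6: find(12) -> no change; set of 12 is {2, 8, 12}
Step 7: find(12) -> no change; set of 12 is {2, 8, 12}
Step 8: find(3) -> no change; set of 3 is {3}
Step 9: union(12, 1) -> merged; set of 12 now {1, 2, 8, 12}
Step 10: find(5) -> no change; set of 5 is {5}
Step 11: find(9) -> no change; set of 9 is {9}
Component of 1: {1, 2, 8, 12}

Answer: 1, 2, 8, 12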